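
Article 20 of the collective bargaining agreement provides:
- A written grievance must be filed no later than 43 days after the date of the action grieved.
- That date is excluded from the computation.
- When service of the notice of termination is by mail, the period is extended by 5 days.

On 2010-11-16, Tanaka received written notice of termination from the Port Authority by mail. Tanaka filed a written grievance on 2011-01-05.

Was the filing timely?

43 days after 2010-11-16 is December 29, 2010.
Service was by mail, adding 5 days: December 29, 2010 + 5 days = January 3, 2011.
The deadline is January 3, 2011; the filing on January 5, 2011 is after that date.

No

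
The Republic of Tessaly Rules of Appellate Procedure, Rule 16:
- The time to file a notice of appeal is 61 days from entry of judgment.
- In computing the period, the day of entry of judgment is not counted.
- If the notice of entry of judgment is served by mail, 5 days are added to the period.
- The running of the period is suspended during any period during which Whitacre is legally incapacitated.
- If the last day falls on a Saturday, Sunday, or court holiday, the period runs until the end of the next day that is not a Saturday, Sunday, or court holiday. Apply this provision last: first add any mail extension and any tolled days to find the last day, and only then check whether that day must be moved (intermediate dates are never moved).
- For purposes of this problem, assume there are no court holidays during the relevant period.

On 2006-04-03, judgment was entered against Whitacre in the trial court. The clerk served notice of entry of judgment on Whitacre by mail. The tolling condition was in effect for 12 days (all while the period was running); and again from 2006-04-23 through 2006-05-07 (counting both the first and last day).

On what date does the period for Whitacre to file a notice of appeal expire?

July 5, 2006

61 days after 2006-04-03 is June 3, 2006.
Service was by mail, adding 5 days: June 3, 2006 + 5 days = June 8, 2006.
Tolling adds 12 days: June 8, 2006 + 12 days = June 20, 2006.
From April 23, 2006 through May 7, 2006 inclusive is 15 days; tolling adds 15 days: June 20, 2006 + 15 days = July 5, 2006.
July 5, 2006 is a Wednesday and not a court holiday, so no extension applies.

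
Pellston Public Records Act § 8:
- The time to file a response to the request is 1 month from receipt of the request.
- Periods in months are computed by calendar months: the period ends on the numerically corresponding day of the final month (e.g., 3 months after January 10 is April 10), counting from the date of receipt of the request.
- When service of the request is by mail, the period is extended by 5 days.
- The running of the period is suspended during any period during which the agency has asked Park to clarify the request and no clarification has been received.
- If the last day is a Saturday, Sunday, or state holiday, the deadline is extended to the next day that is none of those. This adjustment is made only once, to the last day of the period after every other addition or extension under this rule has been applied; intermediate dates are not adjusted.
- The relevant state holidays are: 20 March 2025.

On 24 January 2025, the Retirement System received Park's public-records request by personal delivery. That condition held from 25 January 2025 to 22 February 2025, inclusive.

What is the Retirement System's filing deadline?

March 25, 2025

1 month after 24 January 2025 is February 24, 2025.
Service was not by mail, so no mail extension applies.
From January 25, 2025 through February 22, 2025 inclusive is 29 days; tolling adds 29 days: February 24, 2025 + 29 days = March 25, 2025.
March 25, 2025 is a Tuesday and not a state holiday, so no extension applies.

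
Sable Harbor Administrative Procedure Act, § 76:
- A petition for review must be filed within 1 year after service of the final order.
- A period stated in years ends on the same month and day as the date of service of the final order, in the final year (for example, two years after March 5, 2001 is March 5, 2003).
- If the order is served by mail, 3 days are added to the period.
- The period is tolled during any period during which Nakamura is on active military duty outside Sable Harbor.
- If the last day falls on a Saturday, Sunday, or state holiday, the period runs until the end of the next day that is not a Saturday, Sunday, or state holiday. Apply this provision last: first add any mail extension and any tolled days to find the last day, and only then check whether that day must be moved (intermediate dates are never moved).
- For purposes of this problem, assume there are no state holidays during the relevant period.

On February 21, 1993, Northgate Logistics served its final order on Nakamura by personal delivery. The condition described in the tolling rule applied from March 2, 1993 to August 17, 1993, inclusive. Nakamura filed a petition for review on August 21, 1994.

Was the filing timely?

No

1 year after February 21, 1993 is February 21, 1994.
Service was not by mail, so no mail extension applies.
From March 2, 1993 through August 17, 1993 inclusive is 169 days; tolling adds 169 days: February 21, 1994 + 169 days = August 9, 1994.
August 9, 1994 is a Tuesday and not a state holiday, so no extension applies.
The deadline is August 9, 1994; the filing on August 21, 1994 is after that date.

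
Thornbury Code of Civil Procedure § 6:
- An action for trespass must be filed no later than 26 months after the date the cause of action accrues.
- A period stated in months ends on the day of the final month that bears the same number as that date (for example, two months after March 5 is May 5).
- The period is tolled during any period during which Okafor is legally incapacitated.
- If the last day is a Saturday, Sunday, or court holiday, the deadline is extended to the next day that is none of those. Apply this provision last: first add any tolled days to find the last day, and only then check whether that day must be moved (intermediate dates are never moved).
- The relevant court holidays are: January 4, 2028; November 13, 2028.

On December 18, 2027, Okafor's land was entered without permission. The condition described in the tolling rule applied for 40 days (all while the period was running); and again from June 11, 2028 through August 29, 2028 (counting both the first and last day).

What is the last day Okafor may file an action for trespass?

26 months after December 18, 2027 is February 18, 2030.
Tolling adds 40 days: February 18, 2030 + 40 days = March 30, 2030.
From June 11, 2028 through August 29, 2028 inclusive is 80 days; tolling adds 80 days: March 30, 2030 + 80 days = June 18, 2030.
June 18, 2030 is a Tuesday and not a court holiday, so no extension applies.

June 18, 2030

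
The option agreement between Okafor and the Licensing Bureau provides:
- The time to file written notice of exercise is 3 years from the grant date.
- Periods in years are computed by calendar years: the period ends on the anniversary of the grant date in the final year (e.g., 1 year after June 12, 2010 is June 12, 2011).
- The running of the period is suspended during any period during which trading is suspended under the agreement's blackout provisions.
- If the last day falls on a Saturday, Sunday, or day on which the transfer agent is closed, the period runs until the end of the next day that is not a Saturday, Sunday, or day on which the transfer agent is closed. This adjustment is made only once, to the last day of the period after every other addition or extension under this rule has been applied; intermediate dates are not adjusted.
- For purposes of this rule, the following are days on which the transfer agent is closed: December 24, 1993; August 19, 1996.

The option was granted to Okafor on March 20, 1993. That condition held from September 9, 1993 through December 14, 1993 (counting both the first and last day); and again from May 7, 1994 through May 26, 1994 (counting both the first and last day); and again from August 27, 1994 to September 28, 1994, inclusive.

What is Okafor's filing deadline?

August 20, 1996

3 years after March 20, 1993 is March 20, 1996.
From September 9, 1993 through December 14, 1993 inclusive is 97 days; tolling adds 97 days: March 20, 1996 + 97 days = June 25, 1996.
From May 7, 1994 through May 26, 1994 inclusive is 20 days; tolling adds 20 days: June 25, 1996 + 20 days = July 15, 1996.
From August 27, 1994 through September 28, 1994 inclusive is 33 days; tolling adds 33 days: July 15, 1996 + 33 days = August 17, 1996.
August 17, 1996 is Saturday; August 18, 1996 is Sunday; August 19, 1996 is a listed holiday. The next qualifying day is August 20, 1996.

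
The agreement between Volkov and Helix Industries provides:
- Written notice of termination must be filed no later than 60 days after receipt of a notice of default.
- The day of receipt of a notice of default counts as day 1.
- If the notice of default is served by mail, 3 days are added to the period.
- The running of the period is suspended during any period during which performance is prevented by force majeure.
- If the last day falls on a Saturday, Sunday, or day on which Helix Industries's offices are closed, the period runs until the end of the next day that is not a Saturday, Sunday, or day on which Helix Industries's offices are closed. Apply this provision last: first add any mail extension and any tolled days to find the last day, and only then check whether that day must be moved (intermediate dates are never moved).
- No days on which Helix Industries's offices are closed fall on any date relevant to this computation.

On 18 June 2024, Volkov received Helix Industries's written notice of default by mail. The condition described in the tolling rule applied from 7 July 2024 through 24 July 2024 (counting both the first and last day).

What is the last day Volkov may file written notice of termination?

September 6, 2024

Counting 18 June 2024 as day 1, day 60 is August 16, 2024.
Service was by mail, adding 3 days: August 16, 2024 + 3 days = August 19, 2024.
From July 7, 2024 through July 24, 2024 inclusive is 18 days; tolling adds 18 days: August 19, 2024 + 18 days = September 6, 2024.
September 6, 2024 is a Friday and not a day on which Helix Industries's offices are closed, so no extension applies.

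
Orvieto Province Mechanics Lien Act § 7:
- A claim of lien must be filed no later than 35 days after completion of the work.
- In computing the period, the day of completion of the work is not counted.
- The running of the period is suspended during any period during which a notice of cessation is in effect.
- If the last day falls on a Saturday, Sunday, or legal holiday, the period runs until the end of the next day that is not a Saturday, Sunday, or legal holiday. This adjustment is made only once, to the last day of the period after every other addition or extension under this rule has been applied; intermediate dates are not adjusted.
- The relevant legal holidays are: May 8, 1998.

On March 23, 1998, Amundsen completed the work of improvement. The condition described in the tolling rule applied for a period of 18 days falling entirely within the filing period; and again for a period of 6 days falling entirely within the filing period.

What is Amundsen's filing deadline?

May 21, 1998

35 days after March 23, 1998 is April 27, 1998.
Tolling adds 18 days: April 27, 1998 + 18 days = May 15, 1998.
Tolling adds 6 days: May 15, 1998 + 6 days = May 21, 1998.
May 21, 1998 is a Thursday and not a legal holiday, so no extension applies.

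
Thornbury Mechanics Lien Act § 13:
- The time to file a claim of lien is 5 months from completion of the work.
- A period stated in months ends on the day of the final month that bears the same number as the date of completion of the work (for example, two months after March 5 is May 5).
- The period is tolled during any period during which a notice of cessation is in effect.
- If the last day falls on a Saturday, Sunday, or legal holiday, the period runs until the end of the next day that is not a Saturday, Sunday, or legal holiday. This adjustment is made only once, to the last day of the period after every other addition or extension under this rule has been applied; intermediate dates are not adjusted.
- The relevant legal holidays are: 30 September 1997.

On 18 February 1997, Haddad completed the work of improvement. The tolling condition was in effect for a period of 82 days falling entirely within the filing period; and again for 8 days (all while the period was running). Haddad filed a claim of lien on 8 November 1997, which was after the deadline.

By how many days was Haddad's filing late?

5 months after 18 February 1997 is July 18, 1997.
Tolling adds 82 days: July 18, 1997 + 82 days = October 8, 1997.
Tolling adds 8 days: October 8, 1997 + 8 days = October 16, 1997.
October 16, 1997 is a Thursday and not a legal holiday, so no extension applies.
The deadline is October 16, 1997; from October 16, 1997 to November 8, 1997 is 23 days.

23 days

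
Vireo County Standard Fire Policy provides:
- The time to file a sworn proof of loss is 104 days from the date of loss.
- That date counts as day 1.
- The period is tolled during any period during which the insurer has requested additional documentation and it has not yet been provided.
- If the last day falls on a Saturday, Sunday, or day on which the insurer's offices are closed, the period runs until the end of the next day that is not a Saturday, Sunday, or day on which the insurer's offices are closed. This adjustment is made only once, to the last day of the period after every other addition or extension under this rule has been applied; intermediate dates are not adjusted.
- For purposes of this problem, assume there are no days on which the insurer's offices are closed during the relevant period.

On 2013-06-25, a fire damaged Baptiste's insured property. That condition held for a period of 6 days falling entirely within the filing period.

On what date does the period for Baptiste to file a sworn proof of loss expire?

October 14, 2013

Counting 2013-06-25 as day 1, day 104 is October 6, 2013.
Tolling adds 6 days: October 6, 2013 + 6 days = October 12, 2013.
October 12, 2013 is Saturday; October 13, 2013 is Sunday. The next qualifying day is October 14, 2013.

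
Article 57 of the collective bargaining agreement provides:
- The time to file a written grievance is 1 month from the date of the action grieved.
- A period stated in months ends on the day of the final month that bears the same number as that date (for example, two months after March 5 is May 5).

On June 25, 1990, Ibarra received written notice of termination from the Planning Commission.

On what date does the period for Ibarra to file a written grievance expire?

July 25, 1990

1 month after June 25, 1990 is July 25, 1990.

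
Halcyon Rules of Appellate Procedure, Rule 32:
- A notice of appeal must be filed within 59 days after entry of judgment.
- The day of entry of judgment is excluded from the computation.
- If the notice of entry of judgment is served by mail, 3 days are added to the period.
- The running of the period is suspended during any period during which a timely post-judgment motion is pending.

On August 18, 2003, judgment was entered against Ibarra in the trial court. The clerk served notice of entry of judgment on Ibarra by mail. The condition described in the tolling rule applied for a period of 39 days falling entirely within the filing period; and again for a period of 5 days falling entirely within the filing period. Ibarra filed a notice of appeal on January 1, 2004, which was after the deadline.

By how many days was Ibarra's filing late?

59 days after August 18, 2003 is October 16, 2003.
Service was by mail, adding 3 days: October 16, 2003 + 3 days = October 19, 2003.
Tolling adds 39 days: October 19, 2003 + 39 days = November 27, 2003.
Tolling adds 5 days: November 27, 2003 + 5 days = December 2, 2003.
The deadline is December 2, 2003; from December 2, 2003 to January 1, 2004 is 30 days.

30 days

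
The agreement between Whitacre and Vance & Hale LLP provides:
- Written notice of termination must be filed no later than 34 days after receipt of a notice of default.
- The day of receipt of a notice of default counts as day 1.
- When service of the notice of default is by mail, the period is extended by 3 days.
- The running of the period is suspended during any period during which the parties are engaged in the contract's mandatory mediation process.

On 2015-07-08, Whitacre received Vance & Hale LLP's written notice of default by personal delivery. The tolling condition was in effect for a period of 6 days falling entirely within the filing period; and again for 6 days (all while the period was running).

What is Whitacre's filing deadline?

Counting 2015-07-08 as day 1, day 34 is August 10, 2015.
Service was not by mail, so no mail extension applies.
Tolling adds 6 days: August 10, 2015 + 6 days = August 16, 2015.
Tolling adds 6 days: August 16, 2015 + 6 days = August 22, 2015.

August 22, 2015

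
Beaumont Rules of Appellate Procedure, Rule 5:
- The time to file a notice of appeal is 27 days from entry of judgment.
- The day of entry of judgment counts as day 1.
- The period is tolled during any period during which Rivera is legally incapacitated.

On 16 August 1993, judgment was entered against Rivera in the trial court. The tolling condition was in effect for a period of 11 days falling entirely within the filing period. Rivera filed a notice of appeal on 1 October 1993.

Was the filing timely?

Counting 16 August 1993 as day 1, day 27 is September 11, 1993.
Tolling adds 11 days: September 11, 1993 + 11 days = September 22, 1993.
The deadline is September 22, 1993; the filing on October 1, 1993 is after that date.

No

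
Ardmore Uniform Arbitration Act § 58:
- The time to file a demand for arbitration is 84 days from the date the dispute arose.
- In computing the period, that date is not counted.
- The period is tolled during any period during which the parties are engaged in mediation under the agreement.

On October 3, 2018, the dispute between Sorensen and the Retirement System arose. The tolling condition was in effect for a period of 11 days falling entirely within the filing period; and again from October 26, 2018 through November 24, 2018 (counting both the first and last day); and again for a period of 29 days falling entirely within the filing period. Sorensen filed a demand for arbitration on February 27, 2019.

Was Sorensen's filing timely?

84 days after October 3, 2018 is December 26, 2018.
Tolling adds 11 days: December 26, 2018 + 11 days = January 6, 2019.
From October 26, 2018 through November 24, 2018 inclusive is 30 days; tolling adds 30 days: January 6, 2019 + 30 days = February 5, 2019.
Tolling adds 29 days: February 5, 2019 + 29 days = March 6, 2019.
The deadline is March 6, 2019; the filing on February 27, 2019 is on or before that date.

Yes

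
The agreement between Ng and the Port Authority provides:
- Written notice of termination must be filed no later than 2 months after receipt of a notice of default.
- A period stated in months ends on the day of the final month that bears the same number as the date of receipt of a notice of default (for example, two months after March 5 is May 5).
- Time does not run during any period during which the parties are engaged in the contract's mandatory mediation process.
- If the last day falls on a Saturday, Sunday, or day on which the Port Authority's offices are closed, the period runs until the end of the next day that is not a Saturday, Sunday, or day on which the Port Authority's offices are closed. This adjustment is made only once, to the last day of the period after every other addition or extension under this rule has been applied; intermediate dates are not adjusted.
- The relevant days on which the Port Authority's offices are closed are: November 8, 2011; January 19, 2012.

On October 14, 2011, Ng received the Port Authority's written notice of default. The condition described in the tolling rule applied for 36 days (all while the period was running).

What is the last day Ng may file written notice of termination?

January 20, 2012

2 months after October 14, 2011 is December 14, 2011.
Tolling adds 36 days: December 14, 2011 + 36 days = January 19, 2012.
January 19, 2012 is a listed holiday. The next qualifying day is January 20, 2012.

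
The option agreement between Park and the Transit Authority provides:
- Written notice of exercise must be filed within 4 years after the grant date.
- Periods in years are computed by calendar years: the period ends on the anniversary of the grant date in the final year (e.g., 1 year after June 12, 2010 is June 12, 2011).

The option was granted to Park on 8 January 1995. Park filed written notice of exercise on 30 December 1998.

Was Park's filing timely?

4 years after 8 January 1995 is January 8, 1999.
The deadline is January 8, 1999; the filing on December 30, 1998 is on or before that date.

Yes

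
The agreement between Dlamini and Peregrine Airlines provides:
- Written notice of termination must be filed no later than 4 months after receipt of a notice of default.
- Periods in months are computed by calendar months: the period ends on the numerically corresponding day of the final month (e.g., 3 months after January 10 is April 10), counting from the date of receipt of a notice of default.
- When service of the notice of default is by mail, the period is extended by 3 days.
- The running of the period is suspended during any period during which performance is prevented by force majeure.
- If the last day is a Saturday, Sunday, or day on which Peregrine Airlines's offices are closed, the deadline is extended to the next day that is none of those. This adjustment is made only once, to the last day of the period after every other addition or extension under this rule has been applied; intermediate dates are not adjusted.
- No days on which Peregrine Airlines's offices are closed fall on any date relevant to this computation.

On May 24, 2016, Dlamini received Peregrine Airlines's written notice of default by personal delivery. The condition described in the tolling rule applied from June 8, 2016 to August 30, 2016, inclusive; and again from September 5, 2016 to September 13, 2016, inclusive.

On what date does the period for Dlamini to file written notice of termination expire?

December 26, 2016

4 months after May 24, 2016 is September 24, 2016.
Service was not by mail, so no mail extension applies.
From June 8, 2016 through August 30, 2016 inclusive is 84 days; tolling adds 84 days: September 24, 2016 + 84 days = December 17, 2016.
From September 5, 2016 through September 13, 2016 inclusive is 9 days; tolling adds 9 days: December 17, 2016 + 9 days = December 26, 2016.
December 26, 2016 is a Monday and not a day on which Peregrine Airlines's offices are closed, so no extension applies.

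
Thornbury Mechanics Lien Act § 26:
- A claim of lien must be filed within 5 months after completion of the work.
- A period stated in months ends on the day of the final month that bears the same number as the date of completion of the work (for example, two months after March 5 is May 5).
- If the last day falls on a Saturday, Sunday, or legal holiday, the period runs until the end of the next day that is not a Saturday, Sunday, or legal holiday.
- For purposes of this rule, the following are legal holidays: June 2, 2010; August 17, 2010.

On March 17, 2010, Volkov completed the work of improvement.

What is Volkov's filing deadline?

August 18, 2010

5 months after March 17, 2010 is August 17, 2010.
August 17, 2010 is a listed holiday. The next qualifying day is August 18, 2010.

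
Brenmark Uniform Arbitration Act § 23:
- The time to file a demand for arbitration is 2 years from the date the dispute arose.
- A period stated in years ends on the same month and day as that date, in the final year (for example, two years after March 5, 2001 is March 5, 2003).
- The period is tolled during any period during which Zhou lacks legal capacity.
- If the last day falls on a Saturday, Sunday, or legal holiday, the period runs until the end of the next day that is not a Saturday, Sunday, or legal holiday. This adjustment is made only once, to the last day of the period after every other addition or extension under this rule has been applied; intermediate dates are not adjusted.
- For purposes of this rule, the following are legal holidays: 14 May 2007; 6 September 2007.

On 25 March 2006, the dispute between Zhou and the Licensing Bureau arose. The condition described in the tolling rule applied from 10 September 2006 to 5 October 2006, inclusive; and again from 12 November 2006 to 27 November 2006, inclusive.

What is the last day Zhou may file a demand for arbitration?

2 years after 25 March 2006 is March 25, 2008.
From September 10, 2006 through October 5, 2006 inclusive is 26 days; tolling adds 26 days: March 25, 2008 + 26 days = April 20, 2008.
From November 12, 2006 through November 27, 2006 inclusive is 16 days; tolling adds 16 days: April 20, 2008 + 16 days = May 6, 2008.
May 6, 2008 is a Tuesday and not a legal holiday, so no extension applies.

May 6, 2008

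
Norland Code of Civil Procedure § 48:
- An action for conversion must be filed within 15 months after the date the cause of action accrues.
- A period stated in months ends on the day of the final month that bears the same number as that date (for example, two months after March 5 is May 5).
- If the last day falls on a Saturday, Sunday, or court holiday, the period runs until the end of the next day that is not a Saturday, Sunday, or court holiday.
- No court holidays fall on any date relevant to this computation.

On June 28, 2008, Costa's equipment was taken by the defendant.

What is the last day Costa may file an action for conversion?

September 28, 2009

15 months after June 28, 2008 is September 28, 2009.
September 28, 2009 is a Monday and not a court holiday, so no extension applies.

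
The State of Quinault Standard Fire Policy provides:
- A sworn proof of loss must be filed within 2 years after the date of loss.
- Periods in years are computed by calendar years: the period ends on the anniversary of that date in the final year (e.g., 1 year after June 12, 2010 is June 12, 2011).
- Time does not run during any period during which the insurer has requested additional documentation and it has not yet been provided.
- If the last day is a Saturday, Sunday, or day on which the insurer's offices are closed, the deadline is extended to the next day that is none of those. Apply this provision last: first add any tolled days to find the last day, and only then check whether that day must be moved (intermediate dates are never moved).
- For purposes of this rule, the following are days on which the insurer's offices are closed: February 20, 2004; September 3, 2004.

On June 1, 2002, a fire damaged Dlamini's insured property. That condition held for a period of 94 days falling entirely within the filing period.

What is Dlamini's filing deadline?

September 6, 2004

2 years after June 1, 2002 is June 1, 2004.
Tolling adds 94 days: June 1, 2004 + 94 days = September 3, 2004.
September 3, 2004 is a listed holiday; September 4, 2004 is Saturday; September 5, 2004 is Sunday. The next qualifying day is September 6, 2004.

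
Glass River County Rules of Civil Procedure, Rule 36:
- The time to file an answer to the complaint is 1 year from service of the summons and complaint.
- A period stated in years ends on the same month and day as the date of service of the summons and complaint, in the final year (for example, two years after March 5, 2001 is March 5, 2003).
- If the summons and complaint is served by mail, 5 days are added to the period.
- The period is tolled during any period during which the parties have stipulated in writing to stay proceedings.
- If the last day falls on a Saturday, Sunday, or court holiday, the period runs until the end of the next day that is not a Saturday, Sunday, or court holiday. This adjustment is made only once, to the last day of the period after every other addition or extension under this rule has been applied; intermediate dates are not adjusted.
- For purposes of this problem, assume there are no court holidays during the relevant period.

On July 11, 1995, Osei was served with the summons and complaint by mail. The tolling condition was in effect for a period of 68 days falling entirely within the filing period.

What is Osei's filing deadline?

September 23, 1996

1 year after July 11, 1995 is July 11, 1996.
Service was by mail, adding 5 days: July 11, 1996 + 5 days = July 16, 1996.
Tolling adds 68 days: July 16, 1996 + 68 days = September 22, 1996.
September 22, 1996 is Sunday. The next qualifying day is September 23, 1996.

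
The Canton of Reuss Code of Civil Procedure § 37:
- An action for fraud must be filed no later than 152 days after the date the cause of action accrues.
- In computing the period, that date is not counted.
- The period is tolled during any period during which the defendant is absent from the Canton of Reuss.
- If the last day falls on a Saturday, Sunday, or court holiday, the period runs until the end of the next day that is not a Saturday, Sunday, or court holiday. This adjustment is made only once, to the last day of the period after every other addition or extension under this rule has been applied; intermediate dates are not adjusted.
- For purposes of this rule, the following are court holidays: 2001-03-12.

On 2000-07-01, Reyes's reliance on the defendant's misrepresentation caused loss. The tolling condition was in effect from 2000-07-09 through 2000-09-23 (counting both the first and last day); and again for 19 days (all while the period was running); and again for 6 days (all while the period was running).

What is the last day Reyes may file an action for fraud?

152 days after 2000-07-01 is November 30, 2000.
From July 9, 2000 through September 23, 2000 inclusive is 77 days; tolling adds 77 days: November 30, 2000 + 77 days = February 15, 2001.
Tolling adds 19 days: February 15, 2001 + 19 days = March 6, 2001.
Tolling adds 6 days: March 6, 2001 + 6 days = March 12, 2001.
March 12, 2001 is a listed holiday. The next qualifying day is March 13, 2001.

March 13, 2001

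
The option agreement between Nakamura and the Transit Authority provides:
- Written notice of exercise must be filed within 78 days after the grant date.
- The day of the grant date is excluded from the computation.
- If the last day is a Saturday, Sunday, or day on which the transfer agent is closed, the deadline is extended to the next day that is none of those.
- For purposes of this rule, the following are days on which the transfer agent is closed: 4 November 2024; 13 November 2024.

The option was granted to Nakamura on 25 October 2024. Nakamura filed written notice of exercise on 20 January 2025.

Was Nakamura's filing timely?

78 days after 25 October 2024 is January 11, 2025.
January 11, 2025 is Saturday; January 12, 2025 is Sunday. The next qualifying day is January 13, 2025.
The deadline is January 13, 2025; the filing on January 20, 2025 is after that date.

No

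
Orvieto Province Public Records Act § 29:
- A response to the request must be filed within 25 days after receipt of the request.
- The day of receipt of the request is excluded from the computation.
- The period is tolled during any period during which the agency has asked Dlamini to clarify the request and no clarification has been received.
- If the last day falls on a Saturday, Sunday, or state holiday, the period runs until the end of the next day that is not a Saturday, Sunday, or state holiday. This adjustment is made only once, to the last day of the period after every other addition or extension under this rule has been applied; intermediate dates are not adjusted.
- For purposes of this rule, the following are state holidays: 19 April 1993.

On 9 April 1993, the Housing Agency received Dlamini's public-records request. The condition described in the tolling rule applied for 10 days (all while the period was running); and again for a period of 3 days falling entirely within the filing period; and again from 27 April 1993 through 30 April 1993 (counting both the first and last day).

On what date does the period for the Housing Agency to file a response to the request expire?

25 days after 9 April 1993 is May 4, 1993.
Tolling adds 10 days: May 4, 1993 + 10 days = May 14, 1993.
Tolling adds 3 days: May 14, 1993 + 3 days = May 17, 1993.
From April 27, 1993 through April 30, 1993 inclusive is 4 days; tolling adds 4 days: May 17, 1993 + 4 days = May 21, 1993.
May 21, 1993 is a Friday and not a state holiday, so no extension applies.

May 21, 1993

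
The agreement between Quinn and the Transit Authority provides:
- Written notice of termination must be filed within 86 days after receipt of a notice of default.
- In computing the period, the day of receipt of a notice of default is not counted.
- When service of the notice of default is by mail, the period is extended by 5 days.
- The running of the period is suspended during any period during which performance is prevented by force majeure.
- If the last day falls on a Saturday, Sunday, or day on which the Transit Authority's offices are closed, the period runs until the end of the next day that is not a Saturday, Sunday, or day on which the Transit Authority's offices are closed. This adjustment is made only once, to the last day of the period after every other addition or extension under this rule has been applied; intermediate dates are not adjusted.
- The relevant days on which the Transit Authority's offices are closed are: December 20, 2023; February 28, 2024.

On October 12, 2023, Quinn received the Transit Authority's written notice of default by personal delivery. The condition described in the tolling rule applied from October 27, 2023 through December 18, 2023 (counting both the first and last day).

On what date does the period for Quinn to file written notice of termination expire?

86 days after October 12, 2023 is January 6, 2024.
Service was not by mail, so no mail extension applies.
From October 27, 2023 through December 18, 2023 inclusive is 53 days; tolling adds 53 days: January 6, 2024 + 53 days = February 28, 2024.
February 28, 2024 is a listed holiday. The next qualifying day is February 29, 2024.

February 29, 2024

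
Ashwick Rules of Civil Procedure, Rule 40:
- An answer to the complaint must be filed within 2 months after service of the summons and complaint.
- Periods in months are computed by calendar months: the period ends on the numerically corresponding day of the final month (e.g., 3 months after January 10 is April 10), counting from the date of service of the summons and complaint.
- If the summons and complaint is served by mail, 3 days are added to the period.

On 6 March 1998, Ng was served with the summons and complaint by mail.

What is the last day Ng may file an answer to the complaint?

May 9, 1998

2 months after 6 March 1998 is May 6, 1998.
Service was by mail, adding 3 days: May 6, 1998 + 3 days = May 9, 1998.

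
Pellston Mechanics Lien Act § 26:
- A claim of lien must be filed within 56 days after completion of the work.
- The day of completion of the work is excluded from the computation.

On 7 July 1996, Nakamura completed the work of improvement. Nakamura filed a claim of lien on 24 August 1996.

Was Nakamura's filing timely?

56 days after 7 July 1996 is September 1, 1996.
The deadline is September 1, 1996; the filing on August 24, 1996 is on or before that date.

Yes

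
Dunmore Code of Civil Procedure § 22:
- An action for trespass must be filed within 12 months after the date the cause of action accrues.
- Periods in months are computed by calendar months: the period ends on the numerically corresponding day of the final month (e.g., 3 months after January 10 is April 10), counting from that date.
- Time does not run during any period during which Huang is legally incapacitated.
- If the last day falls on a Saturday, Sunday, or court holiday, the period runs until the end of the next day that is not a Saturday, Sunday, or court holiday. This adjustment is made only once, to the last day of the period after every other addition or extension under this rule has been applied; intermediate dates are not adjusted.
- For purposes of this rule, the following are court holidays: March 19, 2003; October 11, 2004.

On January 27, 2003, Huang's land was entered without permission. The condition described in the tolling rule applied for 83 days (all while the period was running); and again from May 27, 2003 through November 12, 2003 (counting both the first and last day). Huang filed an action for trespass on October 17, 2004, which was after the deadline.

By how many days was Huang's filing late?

11 days

12 months after January 27, 2003 is January 27, 2004.
Tolling adds 83 days: January 27, 2004 + 83 days = April 19, 2004.
From May 27, 2003 through November 12, 2003 inclusive is 170 days; tolling adds 170 days: April 19, 2004 + 170 days = October 6, 2004.
October 6, 2004 is a Wednesday and not a court holiday, so no extension applies.
The deadline is October 6, 2004; from October 6, 2004 to October 17, 2004 is 11 days.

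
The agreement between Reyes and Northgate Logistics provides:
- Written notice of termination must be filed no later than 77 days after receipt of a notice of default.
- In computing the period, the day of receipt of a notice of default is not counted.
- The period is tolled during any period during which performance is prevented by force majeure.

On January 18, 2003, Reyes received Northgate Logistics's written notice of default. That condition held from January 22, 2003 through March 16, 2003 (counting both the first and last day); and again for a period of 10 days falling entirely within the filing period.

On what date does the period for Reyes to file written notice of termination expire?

June 8, 2003

77 days after January 18, 2003 is April 5, 2003.
From January 22, 2003 through March 16, 2003 inclusive is 54 days; tolling adds 54 days: April 5, 2003 + 54 days = May 29, 2003.
Tolling adds 10 days: May 29, 2003 + 10 days = June 8, 2003.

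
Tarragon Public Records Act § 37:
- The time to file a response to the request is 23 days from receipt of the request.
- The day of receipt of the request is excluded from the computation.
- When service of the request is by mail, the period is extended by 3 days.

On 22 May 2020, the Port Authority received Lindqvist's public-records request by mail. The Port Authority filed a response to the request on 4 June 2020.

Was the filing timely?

23 days after 22 May 2020 is June 14, 2020.
Service was by mail, adding 3 days: June 14, 2020 + 3 days = June 17, 2020.
The deadline is June 17, 2020; the filing on June 4, 2020 is on or before that date.

Yes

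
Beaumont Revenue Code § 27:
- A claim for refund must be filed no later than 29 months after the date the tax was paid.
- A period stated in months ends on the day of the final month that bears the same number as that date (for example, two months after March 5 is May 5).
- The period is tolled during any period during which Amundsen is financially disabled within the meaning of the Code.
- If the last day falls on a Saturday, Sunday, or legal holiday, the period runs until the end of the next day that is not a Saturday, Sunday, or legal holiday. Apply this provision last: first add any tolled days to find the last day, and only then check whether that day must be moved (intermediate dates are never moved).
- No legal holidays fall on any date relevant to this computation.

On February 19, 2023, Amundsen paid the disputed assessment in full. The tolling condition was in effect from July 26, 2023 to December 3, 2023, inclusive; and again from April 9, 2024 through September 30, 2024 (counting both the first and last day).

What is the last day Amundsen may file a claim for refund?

29 months after February 19, 2023 is July 19, 2025.
From July 26, 2023 through December 3, 2023 inclusive is 131 days; tolling adds 131 days: July 19, 2025 + 131 days = November 27, 2025.
From April 9, 2024 through September 30, 2024 inclusive is 175 days; tolling adds 175 days: November 27, 2025 + 175 days = May 21, 2026.
May 21, 2026 is a Thursday and not a legal holiday, so no extension applies.

May 21, 2026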